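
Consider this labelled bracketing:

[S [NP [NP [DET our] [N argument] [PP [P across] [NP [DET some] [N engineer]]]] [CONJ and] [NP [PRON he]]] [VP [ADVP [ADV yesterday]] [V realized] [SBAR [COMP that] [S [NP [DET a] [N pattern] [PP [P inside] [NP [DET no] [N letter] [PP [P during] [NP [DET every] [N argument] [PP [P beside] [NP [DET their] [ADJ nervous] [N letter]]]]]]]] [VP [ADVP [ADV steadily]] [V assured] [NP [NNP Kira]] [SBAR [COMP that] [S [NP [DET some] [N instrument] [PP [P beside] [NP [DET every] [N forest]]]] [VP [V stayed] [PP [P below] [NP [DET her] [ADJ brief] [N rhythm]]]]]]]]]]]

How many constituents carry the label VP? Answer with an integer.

3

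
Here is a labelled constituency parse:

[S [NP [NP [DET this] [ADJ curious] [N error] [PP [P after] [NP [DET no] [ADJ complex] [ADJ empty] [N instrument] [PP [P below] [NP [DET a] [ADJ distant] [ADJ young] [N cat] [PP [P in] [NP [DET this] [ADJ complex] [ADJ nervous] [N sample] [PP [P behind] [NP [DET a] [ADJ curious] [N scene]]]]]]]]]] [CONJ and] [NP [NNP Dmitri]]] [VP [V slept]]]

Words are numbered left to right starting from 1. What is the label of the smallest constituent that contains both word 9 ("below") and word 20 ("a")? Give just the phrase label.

PP

Both words fall inside [PP below a distant young cat in this complex nervous sample behind a curious scene] (words 9–22), and no smaller constituent contains them both. Label: PP.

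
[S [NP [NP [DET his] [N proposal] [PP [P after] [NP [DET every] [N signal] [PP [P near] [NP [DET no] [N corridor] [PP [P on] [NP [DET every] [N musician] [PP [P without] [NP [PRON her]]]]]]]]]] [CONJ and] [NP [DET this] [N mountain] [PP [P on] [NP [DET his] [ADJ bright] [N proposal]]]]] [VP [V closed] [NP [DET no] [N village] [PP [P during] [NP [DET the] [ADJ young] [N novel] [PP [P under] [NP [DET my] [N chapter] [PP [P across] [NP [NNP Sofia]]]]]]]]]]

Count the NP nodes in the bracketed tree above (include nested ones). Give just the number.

12

Listing each NP by its span: [NP his proposal after every signal near no corridor on every musician without her and this mountain on his bright proposal]; [NP his proposal after every signal near no corridor on every musician without her]; [NP every signal near no corridor on every musician without her]; [NP no corridor on every musician without her]; [NP every musician without her]; [NP her] … — that makes 12.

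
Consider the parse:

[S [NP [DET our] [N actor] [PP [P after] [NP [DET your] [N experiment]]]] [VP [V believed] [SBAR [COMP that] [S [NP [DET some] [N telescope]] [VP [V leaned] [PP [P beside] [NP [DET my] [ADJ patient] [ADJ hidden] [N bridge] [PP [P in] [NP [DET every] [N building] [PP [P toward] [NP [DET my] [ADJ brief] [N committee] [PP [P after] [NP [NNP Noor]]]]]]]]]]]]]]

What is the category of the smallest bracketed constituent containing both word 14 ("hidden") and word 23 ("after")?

NP

Both words fall inside [NP my patient hidden bridge in every building toward my brief committee after Noor] (words 12–24), and no smaller constituent contains them both. Label: NP.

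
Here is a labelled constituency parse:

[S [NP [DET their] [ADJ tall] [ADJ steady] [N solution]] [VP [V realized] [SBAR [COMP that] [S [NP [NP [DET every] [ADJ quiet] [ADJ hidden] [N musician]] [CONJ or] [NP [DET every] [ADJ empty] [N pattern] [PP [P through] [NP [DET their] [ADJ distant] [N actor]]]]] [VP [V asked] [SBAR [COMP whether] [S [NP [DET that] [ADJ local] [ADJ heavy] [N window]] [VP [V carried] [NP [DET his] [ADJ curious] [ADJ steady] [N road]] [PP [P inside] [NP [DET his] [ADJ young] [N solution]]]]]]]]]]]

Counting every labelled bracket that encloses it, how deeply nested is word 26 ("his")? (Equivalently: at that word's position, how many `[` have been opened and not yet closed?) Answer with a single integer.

10

The word sits inside DET, which is inside NP, inside VP, inside S, inside SBAR, inside VP, inside S, inside SBAR, inside VP, inside S — 10 brackets in all.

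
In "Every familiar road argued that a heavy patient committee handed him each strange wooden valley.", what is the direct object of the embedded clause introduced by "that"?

each strange wooden valley

"handed" heads the VP of the embedded clause introduced by "that", and "each strange wooden valley" is its direct object.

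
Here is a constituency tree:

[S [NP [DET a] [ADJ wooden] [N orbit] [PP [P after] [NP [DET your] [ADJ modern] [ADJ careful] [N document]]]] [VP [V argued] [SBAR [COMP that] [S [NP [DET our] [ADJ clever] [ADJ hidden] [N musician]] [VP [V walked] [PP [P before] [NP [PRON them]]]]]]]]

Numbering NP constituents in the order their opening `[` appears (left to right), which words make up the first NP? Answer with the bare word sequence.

a wooden orbit after your modern careful document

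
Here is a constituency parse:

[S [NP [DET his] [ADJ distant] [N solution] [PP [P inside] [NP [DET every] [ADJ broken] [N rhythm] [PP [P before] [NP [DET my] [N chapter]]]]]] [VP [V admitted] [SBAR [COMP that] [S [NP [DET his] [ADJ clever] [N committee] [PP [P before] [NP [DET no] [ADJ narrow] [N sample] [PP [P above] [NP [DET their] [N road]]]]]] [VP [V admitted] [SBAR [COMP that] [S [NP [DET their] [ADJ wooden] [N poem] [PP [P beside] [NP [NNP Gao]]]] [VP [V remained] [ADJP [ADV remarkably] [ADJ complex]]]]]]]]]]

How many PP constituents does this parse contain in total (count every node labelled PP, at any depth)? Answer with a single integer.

Scanning left to right, an opening `[PP` appears at word positions 4, 8, 16, 20, 28 — 5 in total.

5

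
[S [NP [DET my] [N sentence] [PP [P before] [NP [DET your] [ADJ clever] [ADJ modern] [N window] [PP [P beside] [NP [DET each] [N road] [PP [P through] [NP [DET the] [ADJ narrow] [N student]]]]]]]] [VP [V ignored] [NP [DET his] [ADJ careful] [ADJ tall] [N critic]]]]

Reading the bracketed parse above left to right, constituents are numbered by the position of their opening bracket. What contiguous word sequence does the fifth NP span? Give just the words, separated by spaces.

his careful tall critic

The NP opening brackets appear, in order, over: "my sentence before your clever modern window beside each road through the narrow student"; "your clever modern window beside each road through the narrow student"; "each road through the narrow student"; "the narrow student"; "his careful tall critic". The fifth one spans "his careful tall critic".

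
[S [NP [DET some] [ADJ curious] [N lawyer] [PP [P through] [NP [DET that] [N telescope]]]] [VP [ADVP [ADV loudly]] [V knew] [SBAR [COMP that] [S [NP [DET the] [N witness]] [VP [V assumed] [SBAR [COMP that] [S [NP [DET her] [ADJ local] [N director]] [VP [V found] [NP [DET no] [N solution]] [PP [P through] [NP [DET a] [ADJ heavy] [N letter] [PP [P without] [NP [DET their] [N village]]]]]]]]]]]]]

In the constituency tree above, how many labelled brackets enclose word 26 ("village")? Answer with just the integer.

Counting open brackets not yet closed at "village": [S [VP [SBAR [S [VP [SBAR [S [VP [PP [NP [PP [NP [N = 13.

13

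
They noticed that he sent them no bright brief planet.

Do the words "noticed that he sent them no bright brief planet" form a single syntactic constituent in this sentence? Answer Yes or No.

Yes

These words form the whole verb phrase headed by "noticed", so yes — one constituent.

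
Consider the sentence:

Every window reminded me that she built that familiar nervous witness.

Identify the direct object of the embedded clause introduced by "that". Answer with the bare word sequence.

that familiar nervous witness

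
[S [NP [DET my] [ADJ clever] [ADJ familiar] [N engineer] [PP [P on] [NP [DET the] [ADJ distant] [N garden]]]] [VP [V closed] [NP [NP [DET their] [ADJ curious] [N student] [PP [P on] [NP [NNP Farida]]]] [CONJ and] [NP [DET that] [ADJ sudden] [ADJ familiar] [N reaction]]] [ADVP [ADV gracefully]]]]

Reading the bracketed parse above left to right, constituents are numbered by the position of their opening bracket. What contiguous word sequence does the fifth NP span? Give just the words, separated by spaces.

Farida

In left-to-right order the NP constituents are "my clever familiar engineer on the distant garden"; "the distant garden"; "their curious student on Farida and that sudden familiar reaction"; "their curious student on Farida"; "Farida"; "that sudden familiar reaction". Number 5 is "Farida".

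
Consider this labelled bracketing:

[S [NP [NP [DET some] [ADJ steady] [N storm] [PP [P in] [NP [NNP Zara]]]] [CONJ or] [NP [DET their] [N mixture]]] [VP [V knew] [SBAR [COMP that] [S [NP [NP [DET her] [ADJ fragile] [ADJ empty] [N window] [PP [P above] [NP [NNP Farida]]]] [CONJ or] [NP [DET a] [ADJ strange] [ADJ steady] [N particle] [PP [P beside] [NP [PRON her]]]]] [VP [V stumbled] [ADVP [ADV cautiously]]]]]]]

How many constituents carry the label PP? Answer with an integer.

3

Listing each PP by its span: [PP in Zara]; [PP above Farida]; [PP beside her] — that makes 3.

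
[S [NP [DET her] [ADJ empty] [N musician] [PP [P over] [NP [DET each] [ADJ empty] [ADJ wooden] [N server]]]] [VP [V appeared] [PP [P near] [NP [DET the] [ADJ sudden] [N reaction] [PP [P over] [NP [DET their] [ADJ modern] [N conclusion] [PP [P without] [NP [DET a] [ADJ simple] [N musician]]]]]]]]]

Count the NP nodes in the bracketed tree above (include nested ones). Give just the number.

The NP constituents are: [NP her empty musician over each empty wooden server]; [NP each empty wooden server]; [NP the sudden reaction over their modern conclusion without a simple musician]; [NP their modern conclusion without a simple musician]; [NP a simple musician]. Total: 5.

5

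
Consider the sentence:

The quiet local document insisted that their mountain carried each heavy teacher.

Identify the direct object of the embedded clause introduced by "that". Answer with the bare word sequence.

each heavy teacher

The verb of the embedded clause introduced by "that" is "carried"; its direct object is the NP "each heavy teacher".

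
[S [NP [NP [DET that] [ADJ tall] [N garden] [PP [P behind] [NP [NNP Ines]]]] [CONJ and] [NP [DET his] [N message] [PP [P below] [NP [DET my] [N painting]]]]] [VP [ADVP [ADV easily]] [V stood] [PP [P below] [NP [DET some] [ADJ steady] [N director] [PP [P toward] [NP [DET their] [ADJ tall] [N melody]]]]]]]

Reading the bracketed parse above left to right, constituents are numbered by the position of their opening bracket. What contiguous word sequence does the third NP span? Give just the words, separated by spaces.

Opening `[NP` markers occur at word positions 1, 1, 5, 7, 10, 15, 19; the third of these opens the constituent [NP Ines].

Ines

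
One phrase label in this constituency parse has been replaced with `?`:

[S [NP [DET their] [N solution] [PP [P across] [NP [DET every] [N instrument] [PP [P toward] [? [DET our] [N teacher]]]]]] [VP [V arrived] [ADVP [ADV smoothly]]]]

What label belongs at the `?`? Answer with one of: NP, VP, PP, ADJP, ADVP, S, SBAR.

NP

Looking at what the `?` directly dominates — DET 'our', N 'teacher' — this is a noun phrase (NP).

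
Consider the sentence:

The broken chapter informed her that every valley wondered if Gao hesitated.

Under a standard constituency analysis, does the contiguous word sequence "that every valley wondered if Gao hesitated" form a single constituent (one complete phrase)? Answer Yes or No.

Yes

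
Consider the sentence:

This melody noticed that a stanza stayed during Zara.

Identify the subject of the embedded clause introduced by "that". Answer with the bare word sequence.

a stanza

"a stanza" is the NP that combines with the VP headed by "stayed" to form the embedded clause introduced by "that" — the subject.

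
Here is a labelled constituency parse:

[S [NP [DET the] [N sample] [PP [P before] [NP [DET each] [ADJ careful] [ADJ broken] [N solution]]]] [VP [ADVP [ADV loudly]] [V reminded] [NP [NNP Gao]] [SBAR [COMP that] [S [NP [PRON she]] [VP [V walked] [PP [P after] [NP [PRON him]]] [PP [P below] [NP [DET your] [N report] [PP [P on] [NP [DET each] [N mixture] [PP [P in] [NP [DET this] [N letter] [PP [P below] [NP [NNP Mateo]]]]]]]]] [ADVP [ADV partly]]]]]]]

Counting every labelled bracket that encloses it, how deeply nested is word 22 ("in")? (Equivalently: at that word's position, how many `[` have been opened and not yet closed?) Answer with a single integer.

11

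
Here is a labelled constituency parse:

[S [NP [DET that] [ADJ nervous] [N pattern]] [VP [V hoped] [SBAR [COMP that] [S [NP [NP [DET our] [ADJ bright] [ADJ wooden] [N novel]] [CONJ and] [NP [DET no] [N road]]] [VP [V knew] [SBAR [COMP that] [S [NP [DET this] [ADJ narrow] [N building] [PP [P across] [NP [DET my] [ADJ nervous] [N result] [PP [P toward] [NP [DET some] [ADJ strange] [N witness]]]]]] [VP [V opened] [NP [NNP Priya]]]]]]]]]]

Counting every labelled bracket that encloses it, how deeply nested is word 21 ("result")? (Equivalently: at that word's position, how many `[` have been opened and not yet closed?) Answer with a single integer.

Counting open brackets not yet closed at "result": [S [VP [SBAR [S [VP [SBAR [S [NP [PP [NP [N = 11.

11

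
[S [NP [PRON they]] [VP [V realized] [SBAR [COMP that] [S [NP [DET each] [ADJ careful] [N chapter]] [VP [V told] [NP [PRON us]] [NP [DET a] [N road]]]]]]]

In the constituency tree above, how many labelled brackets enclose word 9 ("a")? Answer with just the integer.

7

The word sits inside DET, which is inside NP, inside VP, inside S, inside SBAR, inside VP, inside S — 7 brackets in all.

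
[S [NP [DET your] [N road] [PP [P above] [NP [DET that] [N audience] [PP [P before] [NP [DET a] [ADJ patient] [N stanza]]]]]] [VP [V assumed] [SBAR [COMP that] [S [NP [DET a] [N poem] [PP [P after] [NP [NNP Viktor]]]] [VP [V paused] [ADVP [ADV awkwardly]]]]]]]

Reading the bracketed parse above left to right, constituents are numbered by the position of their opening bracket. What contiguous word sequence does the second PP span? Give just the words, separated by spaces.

before a patient stanza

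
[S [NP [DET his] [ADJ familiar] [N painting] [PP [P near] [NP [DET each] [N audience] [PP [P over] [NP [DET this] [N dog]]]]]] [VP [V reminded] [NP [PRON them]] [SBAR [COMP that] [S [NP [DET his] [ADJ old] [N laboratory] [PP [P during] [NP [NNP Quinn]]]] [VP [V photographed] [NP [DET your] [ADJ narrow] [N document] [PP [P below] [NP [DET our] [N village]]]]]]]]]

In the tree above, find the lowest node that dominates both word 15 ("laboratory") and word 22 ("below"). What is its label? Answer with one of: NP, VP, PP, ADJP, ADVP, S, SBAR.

S

The smallest bracket enclosing both words is [S his old laboratory during Quinn photographed your narrow document below our village], so the label is S.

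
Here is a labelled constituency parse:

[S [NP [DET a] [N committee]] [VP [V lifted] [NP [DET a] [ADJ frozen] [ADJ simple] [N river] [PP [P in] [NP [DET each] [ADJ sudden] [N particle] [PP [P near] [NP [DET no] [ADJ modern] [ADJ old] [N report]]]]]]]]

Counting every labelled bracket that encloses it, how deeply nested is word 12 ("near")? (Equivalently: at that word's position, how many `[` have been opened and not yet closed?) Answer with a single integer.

Path from the root down to the word: S → VP → NP → PP → NP → PP → P. That is 7 enclosing brackets.

7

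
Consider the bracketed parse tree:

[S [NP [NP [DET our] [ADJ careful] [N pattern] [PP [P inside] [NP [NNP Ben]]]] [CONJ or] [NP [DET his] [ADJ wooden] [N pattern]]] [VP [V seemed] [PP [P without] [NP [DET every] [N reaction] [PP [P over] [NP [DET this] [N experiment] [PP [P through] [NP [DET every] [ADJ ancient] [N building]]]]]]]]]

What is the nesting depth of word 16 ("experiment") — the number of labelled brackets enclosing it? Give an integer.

Path from the root down to the word: S → VP → PP → NP → PP → NP → N. That is 7 enclosing brackets.

7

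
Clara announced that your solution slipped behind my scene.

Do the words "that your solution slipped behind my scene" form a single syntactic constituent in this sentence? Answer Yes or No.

Yes

The sequence corresponds to a single SBAR node — the subordinate clause "that your solution slipped behind my scene".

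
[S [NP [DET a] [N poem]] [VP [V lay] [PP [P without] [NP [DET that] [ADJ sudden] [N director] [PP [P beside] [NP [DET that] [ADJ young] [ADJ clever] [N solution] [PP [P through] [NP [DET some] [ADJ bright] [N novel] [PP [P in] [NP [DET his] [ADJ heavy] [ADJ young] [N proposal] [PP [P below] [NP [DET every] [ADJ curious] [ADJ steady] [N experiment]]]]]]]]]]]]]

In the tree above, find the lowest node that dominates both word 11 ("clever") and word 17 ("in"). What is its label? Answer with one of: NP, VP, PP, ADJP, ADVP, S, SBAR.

Both words fall inside [NP that young clever solution through some bright novel in his heavy young proposal below every curious steady experiment] (words 9–26), and no smaller constituent contains them both. Label: NP.

NP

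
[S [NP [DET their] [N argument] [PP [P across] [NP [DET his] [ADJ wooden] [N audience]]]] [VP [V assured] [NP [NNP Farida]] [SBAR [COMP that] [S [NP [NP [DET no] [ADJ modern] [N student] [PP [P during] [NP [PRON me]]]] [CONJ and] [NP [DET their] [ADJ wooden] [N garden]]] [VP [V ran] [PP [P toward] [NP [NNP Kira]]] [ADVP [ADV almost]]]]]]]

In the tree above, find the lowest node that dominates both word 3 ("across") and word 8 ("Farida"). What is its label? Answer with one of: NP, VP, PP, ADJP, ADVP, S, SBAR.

S

Word 3 lies under S → NP → PP → P; word 8 lies under S → VP → NP → NNP. The lowest shared node is the S.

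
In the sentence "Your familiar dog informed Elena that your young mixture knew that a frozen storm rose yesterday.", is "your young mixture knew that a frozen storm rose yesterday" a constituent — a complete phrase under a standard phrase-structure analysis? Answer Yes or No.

The sequence corresponds to a single S node — the clause "your young mixture knew that a frozen storm rose yesterday".

Yes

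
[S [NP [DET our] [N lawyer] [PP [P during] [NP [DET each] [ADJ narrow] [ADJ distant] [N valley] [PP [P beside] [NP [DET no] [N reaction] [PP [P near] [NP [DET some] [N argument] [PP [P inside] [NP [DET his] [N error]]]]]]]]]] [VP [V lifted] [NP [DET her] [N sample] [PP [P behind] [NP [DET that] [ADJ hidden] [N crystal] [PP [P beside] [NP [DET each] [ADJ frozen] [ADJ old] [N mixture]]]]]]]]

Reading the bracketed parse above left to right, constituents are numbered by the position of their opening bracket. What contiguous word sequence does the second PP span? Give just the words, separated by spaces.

beside no reaction near some argument inside his error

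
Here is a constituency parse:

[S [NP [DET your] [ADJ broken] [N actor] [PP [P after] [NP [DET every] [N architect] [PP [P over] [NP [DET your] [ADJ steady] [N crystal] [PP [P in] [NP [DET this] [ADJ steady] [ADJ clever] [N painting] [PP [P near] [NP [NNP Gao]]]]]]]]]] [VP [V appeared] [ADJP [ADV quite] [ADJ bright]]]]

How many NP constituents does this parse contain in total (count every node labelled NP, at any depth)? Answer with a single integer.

5

The NP constituents are: [NP your broken actor after every architect over your steady crystal in this steady clever painting near Gao]; [NP every architect over your steady crystal in this steady clever painting near Gao]; [NP your steady crystal in this steady clever painting near Gao]; [NP this steady clever painting near Gao]; [NP Gao]. Total: 5.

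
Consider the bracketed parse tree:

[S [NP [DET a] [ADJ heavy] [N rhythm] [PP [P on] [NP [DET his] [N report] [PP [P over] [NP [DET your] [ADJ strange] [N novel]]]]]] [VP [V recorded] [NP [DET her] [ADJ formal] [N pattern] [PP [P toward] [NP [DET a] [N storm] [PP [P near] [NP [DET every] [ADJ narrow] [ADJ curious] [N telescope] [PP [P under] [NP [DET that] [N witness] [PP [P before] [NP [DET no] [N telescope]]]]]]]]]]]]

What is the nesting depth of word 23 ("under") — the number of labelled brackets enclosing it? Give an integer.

9

Counting open brackets not yet closed at "under": [S [VP [NP [PP [NP [PP [NP [PP [P = 9.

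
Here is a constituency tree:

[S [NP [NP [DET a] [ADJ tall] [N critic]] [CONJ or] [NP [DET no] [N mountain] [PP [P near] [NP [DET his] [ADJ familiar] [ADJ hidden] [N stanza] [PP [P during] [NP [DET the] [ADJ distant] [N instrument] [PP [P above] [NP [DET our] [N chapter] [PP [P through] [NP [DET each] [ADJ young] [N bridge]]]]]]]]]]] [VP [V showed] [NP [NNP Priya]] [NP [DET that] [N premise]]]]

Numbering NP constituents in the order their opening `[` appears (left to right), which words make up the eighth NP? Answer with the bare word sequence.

Priya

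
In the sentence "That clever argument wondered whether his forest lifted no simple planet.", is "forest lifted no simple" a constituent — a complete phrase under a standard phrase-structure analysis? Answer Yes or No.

The smallest constituent containing the whole sequence is the clause [S his forest lifted no simple planet], but the sequence is only part of it — it straddles the boundary between noun phrase "his forest" and verb phrase "lifted no simple planet".

No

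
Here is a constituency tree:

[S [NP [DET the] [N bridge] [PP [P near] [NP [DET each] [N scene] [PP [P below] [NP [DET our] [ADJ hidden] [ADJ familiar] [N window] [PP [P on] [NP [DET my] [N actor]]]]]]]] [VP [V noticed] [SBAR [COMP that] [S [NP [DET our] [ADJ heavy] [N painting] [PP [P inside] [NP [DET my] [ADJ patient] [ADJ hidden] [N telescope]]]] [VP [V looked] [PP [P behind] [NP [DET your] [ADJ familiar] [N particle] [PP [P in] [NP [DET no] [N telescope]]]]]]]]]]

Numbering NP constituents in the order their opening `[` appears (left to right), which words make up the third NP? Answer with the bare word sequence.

In left-to-right order the NP constituents are "the bridge near each scene below our hidden familiar window on my actor"; "each scene below our hidden familiar window on my actor"; "our hidden familiar window on my actor"; "my actor"; "our heavy painting inside my patient hidden telescope"; "my patient hidden telescope"; "your familiar particle in no telescope"; "no telescope". Number 3 is "our hidden familiar window on my actor".

our hidden familiar window on my actor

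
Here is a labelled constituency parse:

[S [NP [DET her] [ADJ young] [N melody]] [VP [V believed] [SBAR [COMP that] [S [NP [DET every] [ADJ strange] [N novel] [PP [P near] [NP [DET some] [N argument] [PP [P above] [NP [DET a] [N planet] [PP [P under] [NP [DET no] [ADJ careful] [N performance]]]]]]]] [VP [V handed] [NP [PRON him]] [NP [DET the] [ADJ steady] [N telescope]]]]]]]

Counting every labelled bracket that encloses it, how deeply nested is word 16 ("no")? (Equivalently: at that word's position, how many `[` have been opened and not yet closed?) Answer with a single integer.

12

Counting open brackets not yet closed at "no": [S [VP [SBAR [S [NP [PP [NP [PP [NP [PP [NP [DET = 12.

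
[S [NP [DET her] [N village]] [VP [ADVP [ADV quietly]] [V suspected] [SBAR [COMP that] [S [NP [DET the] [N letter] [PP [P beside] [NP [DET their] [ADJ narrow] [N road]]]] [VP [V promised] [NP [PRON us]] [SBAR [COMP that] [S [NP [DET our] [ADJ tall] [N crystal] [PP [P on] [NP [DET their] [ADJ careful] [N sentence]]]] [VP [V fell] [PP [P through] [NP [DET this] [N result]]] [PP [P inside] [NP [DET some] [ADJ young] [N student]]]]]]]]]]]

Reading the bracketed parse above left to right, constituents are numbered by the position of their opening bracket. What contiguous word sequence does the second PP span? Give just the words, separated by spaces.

The PP opening brackets appear, in order, over: "beside their narrow road"; "on their careful sentence"; "through this result"; "inside some young student". The second one spans "on their careful sentence".

on their careful sentence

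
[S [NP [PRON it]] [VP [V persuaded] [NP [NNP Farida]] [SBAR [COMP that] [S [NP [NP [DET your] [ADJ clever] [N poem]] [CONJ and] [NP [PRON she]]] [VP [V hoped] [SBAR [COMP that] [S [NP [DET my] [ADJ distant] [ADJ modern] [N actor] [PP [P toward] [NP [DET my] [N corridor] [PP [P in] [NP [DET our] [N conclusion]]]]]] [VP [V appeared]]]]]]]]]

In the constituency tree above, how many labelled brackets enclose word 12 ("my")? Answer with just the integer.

9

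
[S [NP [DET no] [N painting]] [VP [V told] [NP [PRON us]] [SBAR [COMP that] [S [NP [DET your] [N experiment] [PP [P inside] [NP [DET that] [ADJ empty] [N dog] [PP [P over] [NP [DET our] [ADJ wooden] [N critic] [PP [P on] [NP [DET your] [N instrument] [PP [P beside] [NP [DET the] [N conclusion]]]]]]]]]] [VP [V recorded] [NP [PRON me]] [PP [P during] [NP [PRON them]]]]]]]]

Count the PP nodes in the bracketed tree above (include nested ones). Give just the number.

5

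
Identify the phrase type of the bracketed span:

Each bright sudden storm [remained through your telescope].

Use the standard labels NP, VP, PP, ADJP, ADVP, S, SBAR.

VP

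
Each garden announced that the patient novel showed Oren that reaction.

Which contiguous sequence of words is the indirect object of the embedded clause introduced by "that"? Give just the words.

Oren

Within the embedded clause introduced by "that", the indirect object of "showed" is "Oren".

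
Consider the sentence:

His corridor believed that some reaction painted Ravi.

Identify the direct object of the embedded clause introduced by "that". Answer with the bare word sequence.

Ravi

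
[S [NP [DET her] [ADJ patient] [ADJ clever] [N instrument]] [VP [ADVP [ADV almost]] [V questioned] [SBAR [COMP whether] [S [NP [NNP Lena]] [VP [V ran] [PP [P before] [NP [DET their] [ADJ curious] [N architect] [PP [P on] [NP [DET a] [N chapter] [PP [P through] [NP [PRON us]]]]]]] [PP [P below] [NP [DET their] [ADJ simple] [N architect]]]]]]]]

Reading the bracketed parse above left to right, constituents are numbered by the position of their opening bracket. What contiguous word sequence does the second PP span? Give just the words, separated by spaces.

on a chapter through us

In left-to-right order the PP constituents are "before their curious architect on a chapter through us"; "on a chapter through us"; "through us"; "below their simple architect". Number 2 is "on a chapter through us".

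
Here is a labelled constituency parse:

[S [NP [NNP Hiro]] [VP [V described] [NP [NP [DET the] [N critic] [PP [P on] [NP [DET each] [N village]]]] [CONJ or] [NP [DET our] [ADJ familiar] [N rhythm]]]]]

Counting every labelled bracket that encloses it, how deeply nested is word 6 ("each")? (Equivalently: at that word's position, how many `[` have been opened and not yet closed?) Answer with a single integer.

7

Counting open brackets not yet closed at "each": [S [VP [NP [NP [PP [NP [DET = 7.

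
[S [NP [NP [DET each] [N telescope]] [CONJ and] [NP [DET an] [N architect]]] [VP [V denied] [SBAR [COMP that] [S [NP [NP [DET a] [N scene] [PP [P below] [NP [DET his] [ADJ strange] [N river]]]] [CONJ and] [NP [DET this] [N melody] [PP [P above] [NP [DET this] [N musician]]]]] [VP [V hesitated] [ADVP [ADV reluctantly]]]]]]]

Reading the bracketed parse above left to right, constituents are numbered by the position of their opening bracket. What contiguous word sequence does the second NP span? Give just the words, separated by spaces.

each telescope

In left-to-right order the NP constituents are "each telescope and an architect"; "each telescope"; "an architect"; "a scene below his strange river and this melody above this musician"; "a scene below his strange river"; "his strange river"; "this melody above this musician"; "this musician". Number 2 is "each telescope".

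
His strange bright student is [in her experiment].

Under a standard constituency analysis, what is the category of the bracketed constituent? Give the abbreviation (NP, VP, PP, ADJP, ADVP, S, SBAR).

PP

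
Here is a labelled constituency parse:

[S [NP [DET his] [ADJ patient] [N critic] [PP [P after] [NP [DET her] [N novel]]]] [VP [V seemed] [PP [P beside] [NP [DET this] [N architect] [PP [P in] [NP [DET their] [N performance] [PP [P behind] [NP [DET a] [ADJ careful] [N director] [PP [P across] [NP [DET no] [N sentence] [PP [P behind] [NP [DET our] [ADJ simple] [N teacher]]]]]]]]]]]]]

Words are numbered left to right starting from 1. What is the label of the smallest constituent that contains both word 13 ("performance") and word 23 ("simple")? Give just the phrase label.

NP

Word 13 lies under S → VP → PP → NP → PP → NP → N; word 23 lies under S → VP → PP → NP → PP → NP → PP → NP → PP → NP → PP → NP → ADJ. The lowest shared node is the NP.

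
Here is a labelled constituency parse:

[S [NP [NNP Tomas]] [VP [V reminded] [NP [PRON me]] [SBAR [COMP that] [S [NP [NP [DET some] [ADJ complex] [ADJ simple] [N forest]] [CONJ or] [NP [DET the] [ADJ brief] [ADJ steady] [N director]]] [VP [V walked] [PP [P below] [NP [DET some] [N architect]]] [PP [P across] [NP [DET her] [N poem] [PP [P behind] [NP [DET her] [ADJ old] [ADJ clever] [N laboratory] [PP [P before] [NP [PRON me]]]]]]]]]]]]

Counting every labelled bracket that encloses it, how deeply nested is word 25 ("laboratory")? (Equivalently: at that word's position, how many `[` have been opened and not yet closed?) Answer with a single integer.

10

The word sits inside N, which is inside NP, inside PP, inside NP, inside PP, inside VP, inside S, inside SBAR, inside VP, inside S — 10 brackets in all.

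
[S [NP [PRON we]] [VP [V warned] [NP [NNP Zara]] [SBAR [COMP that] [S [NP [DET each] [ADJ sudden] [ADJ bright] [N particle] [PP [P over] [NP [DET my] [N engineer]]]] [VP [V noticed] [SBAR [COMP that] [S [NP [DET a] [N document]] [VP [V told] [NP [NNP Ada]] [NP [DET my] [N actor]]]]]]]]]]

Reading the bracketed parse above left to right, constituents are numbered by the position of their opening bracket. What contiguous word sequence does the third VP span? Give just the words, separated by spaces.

told Ada my actor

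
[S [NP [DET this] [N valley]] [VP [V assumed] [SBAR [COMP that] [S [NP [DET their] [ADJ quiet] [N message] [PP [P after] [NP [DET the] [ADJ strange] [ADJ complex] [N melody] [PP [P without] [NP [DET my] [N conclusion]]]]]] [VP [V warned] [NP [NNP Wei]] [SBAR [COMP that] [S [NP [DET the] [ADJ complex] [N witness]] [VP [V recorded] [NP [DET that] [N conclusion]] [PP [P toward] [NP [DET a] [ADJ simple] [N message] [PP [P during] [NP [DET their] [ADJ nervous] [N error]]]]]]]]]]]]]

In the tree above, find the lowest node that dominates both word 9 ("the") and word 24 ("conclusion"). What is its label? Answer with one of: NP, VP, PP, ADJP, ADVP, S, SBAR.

Word 9 lies under S → VP → SBAR → S → NP → PP → NP → DET; word 24 lies under S → VP → SBAR → S → VP → SBAR → S → VP → NP → N. The lowest shared node is the S.

S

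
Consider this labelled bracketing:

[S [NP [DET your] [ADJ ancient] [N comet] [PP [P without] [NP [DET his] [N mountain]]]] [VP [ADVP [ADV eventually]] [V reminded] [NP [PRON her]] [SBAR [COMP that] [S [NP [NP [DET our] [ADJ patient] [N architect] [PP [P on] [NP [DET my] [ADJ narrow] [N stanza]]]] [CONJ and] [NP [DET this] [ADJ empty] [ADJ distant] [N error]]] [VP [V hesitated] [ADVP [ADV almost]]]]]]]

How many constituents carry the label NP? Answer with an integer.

7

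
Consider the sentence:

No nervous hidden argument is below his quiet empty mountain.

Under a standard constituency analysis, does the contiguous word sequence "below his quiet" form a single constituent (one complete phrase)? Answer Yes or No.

No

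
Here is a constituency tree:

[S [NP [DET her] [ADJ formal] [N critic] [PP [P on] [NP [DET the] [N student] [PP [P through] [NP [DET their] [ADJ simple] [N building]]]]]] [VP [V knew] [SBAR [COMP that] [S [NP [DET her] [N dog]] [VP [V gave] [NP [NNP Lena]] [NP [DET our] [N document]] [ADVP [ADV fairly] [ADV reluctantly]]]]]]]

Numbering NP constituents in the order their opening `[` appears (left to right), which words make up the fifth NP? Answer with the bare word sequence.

Lena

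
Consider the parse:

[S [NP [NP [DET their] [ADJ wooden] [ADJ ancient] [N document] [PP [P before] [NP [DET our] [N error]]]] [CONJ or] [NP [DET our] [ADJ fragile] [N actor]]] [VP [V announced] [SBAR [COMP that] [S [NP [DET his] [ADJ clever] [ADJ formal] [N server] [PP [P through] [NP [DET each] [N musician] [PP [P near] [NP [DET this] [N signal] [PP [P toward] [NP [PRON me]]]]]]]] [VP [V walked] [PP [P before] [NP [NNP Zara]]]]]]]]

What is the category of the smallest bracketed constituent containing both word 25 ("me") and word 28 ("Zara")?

S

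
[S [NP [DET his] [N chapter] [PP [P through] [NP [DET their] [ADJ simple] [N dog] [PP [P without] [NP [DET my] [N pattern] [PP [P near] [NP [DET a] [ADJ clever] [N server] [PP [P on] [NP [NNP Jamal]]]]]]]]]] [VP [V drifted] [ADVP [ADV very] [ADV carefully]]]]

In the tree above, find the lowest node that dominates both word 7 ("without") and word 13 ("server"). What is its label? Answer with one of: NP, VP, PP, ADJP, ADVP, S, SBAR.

PP

Word 7 lies under S → NP → PP → NP → PP → P; word 13 lies under S → NP → PP → NP → PP → NP → PP → NP → N. The lowest shared node is the PP.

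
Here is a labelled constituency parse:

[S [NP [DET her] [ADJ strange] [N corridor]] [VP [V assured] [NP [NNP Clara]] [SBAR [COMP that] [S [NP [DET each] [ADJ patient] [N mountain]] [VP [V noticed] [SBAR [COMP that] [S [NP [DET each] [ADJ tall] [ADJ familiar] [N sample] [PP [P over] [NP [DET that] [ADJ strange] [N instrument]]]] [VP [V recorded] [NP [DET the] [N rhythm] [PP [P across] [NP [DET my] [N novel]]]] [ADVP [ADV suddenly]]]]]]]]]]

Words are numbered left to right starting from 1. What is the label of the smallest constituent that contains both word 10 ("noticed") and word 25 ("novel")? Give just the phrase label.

Word 10 lies under S → VP → SBAR → S → VP → V; word 25 lies under S → VP → SBAR → S → VP → SBAR → S → VP → NP → PP → NP → N. The lowest shared node is the VP.

VP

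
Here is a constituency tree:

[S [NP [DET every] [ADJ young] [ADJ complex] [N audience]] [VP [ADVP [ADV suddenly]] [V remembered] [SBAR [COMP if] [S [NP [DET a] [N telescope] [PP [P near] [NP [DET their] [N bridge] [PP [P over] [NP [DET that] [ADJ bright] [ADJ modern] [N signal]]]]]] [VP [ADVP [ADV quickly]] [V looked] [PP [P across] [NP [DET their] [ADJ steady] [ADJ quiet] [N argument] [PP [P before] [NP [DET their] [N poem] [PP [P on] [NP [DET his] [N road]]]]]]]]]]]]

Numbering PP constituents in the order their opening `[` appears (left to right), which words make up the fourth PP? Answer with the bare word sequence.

The PP opening brackets appear, in order, over: "near their bridge over that bright modern signal"; "over that bright modern signal"; "across their steady quiet argument before their poem on his road"; "before their poem on his road"; "on his road". The fourth one spans "before their poem on his road".

before their poem on his road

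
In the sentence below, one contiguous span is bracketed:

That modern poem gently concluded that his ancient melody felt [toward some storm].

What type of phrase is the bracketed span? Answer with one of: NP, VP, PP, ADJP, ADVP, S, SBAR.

The bracketed span "toward some storm" is headed by "toward", making it a prepositional phrase (PP).

PP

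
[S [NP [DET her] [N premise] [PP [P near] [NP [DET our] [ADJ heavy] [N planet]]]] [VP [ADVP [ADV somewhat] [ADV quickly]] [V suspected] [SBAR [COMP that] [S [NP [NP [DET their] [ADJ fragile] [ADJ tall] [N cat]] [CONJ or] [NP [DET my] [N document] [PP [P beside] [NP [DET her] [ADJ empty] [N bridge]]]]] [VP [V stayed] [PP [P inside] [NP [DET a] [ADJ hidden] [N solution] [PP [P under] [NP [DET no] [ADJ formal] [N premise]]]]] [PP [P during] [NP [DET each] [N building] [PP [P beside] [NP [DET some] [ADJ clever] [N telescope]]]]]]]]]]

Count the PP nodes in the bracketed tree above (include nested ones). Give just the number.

6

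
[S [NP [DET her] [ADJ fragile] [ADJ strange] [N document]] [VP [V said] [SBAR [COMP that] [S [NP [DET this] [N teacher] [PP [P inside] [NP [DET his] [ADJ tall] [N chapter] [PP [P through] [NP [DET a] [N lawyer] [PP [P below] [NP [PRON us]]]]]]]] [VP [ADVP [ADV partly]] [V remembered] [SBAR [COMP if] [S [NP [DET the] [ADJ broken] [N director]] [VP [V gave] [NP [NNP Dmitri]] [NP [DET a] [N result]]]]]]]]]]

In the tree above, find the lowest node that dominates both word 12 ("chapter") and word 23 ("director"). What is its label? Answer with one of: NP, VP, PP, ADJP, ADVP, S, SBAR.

Both words fall inside [S this teacher inside his tall chapter through a lawyer below us partly remembered if the broken director gave Dmitri a result] (words 7–27), and no smaller constituent contains them both. Label: S.

S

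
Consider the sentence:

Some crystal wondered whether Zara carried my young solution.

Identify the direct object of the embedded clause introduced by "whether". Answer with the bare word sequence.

my young solution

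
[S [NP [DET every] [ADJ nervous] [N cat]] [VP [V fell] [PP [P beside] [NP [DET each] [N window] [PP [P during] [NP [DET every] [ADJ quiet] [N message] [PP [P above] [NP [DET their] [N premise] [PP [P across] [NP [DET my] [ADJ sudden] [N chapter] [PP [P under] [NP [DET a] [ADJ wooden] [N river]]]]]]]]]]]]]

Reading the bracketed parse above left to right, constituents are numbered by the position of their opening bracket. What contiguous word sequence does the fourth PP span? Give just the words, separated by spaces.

Opening `[PP` markers occur at word positions 5, 8, 12, 15, 19; the fourth of these opens the constituent [PP across my sudden chapter under a wooden river].

across my sudden chapter under a wooden river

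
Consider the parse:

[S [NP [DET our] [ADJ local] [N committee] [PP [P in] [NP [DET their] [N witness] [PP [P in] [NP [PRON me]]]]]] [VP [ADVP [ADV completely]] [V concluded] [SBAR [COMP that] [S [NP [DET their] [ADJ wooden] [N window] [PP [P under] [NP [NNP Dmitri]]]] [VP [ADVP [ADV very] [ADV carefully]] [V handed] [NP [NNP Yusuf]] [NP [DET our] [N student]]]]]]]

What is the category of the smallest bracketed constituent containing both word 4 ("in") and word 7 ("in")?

PP

Word 4 lies under S → NP → PP → P; word 7 lies under S → NP → PP → NP → PP → P. The lowest shared node is the PP.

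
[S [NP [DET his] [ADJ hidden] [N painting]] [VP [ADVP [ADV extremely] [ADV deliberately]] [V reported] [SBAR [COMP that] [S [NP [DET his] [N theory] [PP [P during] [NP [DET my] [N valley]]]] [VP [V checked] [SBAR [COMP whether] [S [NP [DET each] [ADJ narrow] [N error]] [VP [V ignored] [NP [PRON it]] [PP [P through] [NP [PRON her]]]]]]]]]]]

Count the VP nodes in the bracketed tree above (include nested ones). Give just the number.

3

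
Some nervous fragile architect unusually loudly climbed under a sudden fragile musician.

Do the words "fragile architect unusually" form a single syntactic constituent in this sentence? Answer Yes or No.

No

"fragile" belongs to the noun phrase "some nervous fragile architect" while "unusually" belongs to the verb phrase "unusually loudly climbed under a sudden fragile musician"; a span that runs across that boundary is not a single phrase.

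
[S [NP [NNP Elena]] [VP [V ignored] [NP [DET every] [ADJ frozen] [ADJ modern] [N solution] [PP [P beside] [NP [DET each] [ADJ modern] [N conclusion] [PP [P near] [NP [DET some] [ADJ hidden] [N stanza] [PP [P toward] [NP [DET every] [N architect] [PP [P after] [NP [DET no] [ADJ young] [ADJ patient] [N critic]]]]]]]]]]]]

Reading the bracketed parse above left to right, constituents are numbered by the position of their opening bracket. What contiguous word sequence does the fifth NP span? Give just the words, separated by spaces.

every architect after no young patient critic

In left-to-right order the NP constituents are "Elena"; "every frozen modern solution beside each modern conclusion near some hidden stanza toward every architect after no young patient critic"; "each modern conclusion near some hidden stanza toward every architect after no young patient critic"; "some hidden stanza toward every architect after no young patient critic"; "every architect after no young patient critic"; "no young patient critic". Number 5 is "every architect after no young patient critic".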